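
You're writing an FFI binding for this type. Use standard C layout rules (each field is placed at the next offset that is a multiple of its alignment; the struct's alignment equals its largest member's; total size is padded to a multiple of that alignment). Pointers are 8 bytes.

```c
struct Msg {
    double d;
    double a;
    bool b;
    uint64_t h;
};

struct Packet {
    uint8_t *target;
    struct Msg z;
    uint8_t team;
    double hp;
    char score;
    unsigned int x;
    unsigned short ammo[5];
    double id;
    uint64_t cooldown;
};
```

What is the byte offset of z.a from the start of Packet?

Msg: d at 0 (size 8, align 8) → ends 8; a at 8 (size 8, align 8) → ends 16; b at 16 (size 1, align 1) → ends 17; pad 7 to align 8 for h; h at 24 (size 8, align 8) → ends 32; total 32 bytes, alignment 8
target at 0 (size 8, align 8) → ends 8
z at 8 (size 32, align 8) → ends 40
within Msg: a at 8
8 + 8 = 16

16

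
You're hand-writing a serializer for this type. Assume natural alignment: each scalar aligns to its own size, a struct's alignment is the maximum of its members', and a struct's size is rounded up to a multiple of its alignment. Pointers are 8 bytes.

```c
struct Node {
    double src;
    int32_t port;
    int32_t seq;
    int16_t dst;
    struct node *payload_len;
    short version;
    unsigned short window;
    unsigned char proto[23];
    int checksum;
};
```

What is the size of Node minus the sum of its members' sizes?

src at 0 (size 8, align 8) → ends 8
port at 8 (size 4, align 4) → ends 12
seq at 12 (size 4, align 4) → ends 16
dst at 16 (size 2, align 2) → ends 18
pad 6 to align 8 for payload_len
payload_len at 24 (size 8, align 8) → ends 32
version at 32 (size 2, align 2) → ends 34
window at 34 (size 2, align 2) → ends 36
proto at 36 (size 23, align 1) → ends 59
pad 1 to align 4 for checksum
checksum at 60 (size 4, align 4) → ends 64
total 64 bytes, alignment 8
data bytes 57, size 64 → padding 7

7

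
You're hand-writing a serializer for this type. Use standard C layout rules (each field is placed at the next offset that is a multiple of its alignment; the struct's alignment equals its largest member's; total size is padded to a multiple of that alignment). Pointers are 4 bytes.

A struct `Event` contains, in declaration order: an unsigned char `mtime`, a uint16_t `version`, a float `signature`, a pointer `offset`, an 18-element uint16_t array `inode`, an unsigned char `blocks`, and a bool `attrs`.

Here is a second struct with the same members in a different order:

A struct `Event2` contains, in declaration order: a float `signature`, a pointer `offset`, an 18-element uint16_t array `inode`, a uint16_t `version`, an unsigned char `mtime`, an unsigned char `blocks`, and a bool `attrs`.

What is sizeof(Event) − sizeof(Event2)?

0

@0: mtime [1B, align 1] → 1
+1 pad (align 2)
@2: version [2B, align 2] → 4
@4: signature [4B, align 4] → 8
@8: offset [4B, align 4] → 12
@12: inode [36B, align 2] → 48
@48: blocks [1B, align 1] → 49
@49: attrs [1B, align 1] → 50
+2 tail pad (align 4)
size 52, align 4
— Event2 —
@0: signature [4B, align 4] → 4
@4: offset [4B, align 4] → 8
@8: inode [36B, align 2] → 44
@44: version [2B, align 2] → 46
@46: mtime [1B, align 1] → 47
@47: blocks [1B, align 1] → 48
@48: attrs [1B, align 1] → 49
+3 tail pad (align 4)
size 52, align 4
52 − 52 = 0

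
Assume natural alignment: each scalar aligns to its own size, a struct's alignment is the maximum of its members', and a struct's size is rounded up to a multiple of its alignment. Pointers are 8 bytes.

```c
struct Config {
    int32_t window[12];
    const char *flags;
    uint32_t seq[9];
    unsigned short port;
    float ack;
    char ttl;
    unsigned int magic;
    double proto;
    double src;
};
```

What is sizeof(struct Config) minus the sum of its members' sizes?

@0: window [48B, align 4] → 48
@48: flags [8B, align 8] → 56
@56: seq [36B, align 4] → 92
@92: port [2B, align 2] → 94
+2 pad (align 4)
@96: ack [4B, align 4] → 100
@100: ttl [1B, align 1] → 101
+3 pad (align 4)
@104: magic [4B, align 4] → 108
+4 pad (align 8)
@112: proto [8B, align 8] → 120
@120: src [8B, align 8] → 128
size 128, align 8
data bytes 119, size 128 → padding 9

9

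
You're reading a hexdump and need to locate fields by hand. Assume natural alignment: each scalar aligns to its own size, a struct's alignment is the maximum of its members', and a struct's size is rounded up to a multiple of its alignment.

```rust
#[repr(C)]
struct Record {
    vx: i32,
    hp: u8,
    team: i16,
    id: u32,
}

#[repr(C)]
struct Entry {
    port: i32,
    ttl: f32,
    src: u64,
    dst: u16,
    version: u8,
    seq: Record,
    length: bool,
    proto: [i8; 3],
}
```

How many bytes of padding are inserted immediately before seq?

1

Record: @0: vx [4B, align 4] → 4; @4: hp [1B, align 1] → 5; +1 pad (align 2); @6: team [2B, align 2] → 8; @8: id [4B, align 4] → 12; size 12, align 4
@0: port [4B, align 4] → 4
@4: ttl [4B, align 4] → 8
@8: src [8B, align 8] → 16
@16: dst [2B, align 2] → 18
@18: version [1B, align 1] → 19
+1 pad (align 4)
@20: seq [12B, align 4] → 32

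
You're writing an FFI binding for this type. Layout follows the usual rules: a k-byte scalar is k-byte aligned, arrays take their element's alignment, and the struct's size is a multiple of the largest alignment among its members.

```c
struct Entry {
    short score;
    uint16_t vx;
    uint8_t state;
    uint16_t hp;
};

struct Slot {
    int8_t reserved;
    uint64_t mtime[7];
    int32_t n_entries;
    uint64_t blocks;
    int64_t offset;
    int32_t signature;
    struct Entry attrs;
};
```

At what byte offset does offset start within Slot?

Entry: @0: score [2B, align 2] → 2; @2: vx [2B, align 2] → 4; @4: state [1B, align 1] → 5; +1 pad (align 2); @6: hp [2B, align 2] → 8; size 8, align 2
@0: reserved [1B, align 1] → 1
+7 pad (align 8)
@8: mtime [56B, align 8] → 64
@64: n_entries [4B, align 4] → 68
+4 pad (align 8)
@72: blocks [8B, align 8] → 80
@80: offset [8B, align 8] → 88

80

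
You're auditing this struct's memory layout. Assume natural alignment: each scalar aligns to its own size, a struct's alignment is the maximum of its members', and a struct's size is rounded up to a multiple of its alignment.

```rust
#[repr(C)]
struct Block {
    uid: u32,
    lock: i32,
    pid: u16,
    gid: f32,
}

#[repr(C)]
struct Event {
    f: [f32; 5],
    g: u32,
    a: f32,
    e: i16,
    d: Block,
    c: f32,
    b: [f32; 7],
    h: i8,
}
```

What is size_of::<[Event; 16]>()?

1344

Block: @0: uid [4B, align 4] → 4; @4: lock [4B, align 4] → 8; @8: pid [2B, align 2] → 10; +2 pad (align 4); @12: gid [4B, align 4] → 16; size 16, align 4
@0: f [20B, align 4] → 20
@20: g [4B, align 4] → 24
@24: a [4B, align 4] → 28
@28: e [2B, align 2] → 30
+2 pad (align 4)
@32: d [16B, align 4] → 48
@48: c [4B, align 4] → 52
@52: b [28B, align 4] → 80
@80: h [1B, align 1] → 81
+3 tail pad (align 4)
size 84, align 4
array of 16: 16 × 84 = 1344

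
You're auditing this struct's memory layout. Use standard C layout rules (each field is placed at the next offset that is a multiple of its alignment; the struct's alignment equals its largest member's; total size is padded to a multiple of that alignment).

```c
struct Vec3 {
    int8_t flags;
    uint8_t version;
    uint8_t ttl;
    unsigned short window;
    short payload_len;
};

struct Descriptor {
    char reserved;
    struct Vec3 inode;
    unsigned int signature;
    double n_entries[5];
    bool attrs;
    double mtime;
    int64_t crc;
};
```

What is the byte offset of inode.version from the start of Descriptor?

Vec3: flags at 0 (size 1, align 1) → ends 1; version at 1 (size 1, align 1) → ends 2; ttl at 2 (size 1, align 1) → ends 3; pad 1 to align 2 for window; window at 4 (size 2, align 2) → ends 6; payload_len at 6 (size 2, align 2) → ends 8; total 8 bytes, alignment 2
reserved at 0 (size 1, align 1) → ends 1
pad 1 to align 2 for inode
inode at 2 (size 8, align 2) → ends 10
within Vec3: version at 1
2 + 1 = 3

3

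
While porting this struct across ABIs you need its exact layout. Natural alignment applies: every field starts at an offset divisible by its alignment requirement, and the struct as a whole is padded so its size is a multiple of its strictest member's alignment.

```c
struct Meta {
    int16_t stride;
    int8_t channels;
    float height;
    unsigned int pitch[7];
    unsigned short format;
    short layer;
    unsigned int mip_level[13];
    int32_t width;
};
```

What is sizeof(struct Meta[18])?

stride at 0 (size 2, align 2) → ends 2
channels at 2 (size 1, align 1) → ends 3
pad 1 to align 4 for height
height at 4 (size 4, align 4) → ends 8
pitch at 8 (size 28, align 4) → ends 36
format at 36 (size 2, align 2) → ends 38
layer at 38 (size 2, align 2) → ends 40
mip_level at 40 (size 52, align 4) → ends 92
width at 92 (size 4, align 4) → ends 96
total 96 bytes, alignment 4
array of 18: 18 × 96 = 1728

1728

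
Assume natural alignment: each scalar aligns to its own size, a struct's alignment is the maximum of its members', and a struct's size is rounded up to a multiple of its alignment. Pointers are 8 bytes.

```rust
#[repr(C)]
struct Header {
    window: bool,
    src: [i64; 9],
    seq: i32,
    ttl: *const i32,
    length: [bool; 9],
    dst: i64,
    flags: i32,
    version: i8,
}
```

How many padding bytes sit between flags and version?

@0: window [1B, align 1] → 1
+7 pad (align 8)
@8: src [72B, align 8] → 80
@80: seq [4B, align 4] → 84
+4 pad (align 8)
@88: ttl [8B, align 8] → 96
@96: length [9B, align 1] → 105
+7 pad (align 8)
@112: dst [8B, align 8] → 120
@120: flags [4B, align 4] → 124
@124: version [1B, align 1] → 125

0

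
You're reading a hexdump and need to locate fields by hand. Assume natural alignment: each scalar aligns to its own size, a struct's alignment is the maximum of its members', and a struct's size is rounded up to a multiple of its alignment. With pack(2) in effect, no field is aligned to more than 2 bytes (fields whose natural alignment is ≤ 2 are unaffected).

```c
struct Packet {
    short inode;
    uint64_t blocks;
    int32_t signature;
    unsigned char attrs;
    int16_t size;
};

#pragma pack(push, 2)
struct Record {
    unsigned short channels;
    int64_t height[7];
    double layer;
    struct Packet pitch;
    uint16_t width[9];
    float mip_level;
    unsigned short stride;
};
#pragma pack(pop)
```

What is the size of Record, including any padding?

114 bytes

Packet: @0: inode [2B, align 2] → 2; +6 pad (align 8); @8: blocks [8B, align 8] → 16; @16: signature [4B, align 4] → 20; @20: attrs [1B, align 1] → 21; +1 pad (align 2); @22: size [2B, align 2] → 24; size 24, align 8
@0: channels [2B, align 2] → 2
@2: height [56B, align 2] → 58
@58: layer [8B, align 2] → 66
@66: pitch [24B, align 2] → 90
@90: width [18B, align 2] → 108
@108: mip_level [4B, align 2] → 112
@112: stride [2B, align 2] → 114
size 114, align 2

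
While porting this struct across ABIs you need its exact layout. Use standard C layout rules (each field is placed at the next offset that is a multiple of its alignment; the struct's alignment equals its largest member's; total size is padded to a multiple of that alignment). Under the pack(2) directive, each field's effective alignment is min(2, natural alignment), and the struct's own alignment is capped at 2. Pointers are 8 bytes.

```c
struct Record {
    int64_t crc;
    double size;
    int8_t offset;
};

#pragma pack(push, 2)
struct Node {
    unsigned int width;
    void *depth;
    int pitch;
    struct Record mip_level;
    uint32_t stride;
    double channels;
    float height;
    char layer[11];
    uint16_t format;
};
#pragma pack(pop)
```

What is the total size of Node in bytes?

Record: @0: crc [8B, align 8] → 8; @8: size [8B, align 8] → 16; @16: offset [1B, align 1] → 17; +7 tail pad (align 8); size 24, align 8
@0: width [4B, align 2] → 4
@4: depth [8B, align 2] → 12
@12: pitch [4B, align 2] → 16
@16: mip_level [24B, align 2] → 40
@40: stride [4B, align 2] → 44
@44: channels [8B, align 2] → 52
@52: height [4B, align 2] → 56
@56: layer [11B, align 1] → 67
+1 pad (align 2)
@68: format [2B, align 2] → 70
size 70, align 2

70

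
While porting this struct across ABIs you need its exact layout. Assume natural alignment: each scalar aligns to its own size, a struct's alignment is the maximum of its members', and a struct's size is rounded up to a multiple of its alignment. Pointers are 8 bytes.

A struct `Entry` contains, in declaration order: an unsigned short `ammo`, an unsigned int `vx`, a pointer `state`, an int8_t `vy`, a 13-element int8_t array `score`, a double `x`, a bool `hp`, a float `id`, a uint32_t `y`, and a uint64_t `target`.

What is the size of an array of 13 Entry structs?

ammo at 0 (size 2, align 2) → ends 2
pad 2 to align 4 for vx
vx at 4 (size 4, align 4) → ends 8
state at 8 (size 8, align 8) → ends 16
vy at 16 (size 1, align 1) → ends 17
score at 17 (size 13, align 1) → ends 30
pad 2 to align 8 for x
x at 32 (size 8, align 8) → ends 40
hp at 40 (size 1, align 1) → ends 41
pad 3 to align 4 for id
id at 44 (size 4, align 4) → ends 48
y at 48 (size 4, align 4) → ends 52
pad 4 to align 8 for target
target at 56 (size 8, align 8) → ends 64
total 64 bytes, alignment 8
array of 13: 13 × 64 = 832

832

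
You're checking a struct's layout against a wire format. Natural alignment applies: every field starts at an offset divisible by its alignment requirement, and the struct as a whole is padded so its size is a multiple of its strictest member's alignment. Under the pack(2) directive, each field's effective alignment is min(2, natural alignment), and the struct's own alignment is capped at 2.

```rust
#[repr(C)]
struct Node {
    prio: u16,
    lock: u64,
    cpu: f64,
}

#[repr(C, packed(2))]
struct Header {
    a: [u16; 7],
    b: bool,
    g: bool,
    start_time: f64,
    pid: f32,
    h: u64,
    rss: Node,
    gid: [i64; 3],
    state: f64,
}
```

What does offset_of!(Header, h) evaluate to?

28

Node: 0..2  prio  (2B, 2-aligned); 2..8  -- padding (6B); 8..16  lock  (8B, 8-aligned); 16..24  cpu  (8B, 8-aligned); sizeof = 24, alignof = 8
0..14  a  (14B, 2-aligned)
14..15  b  (1B, 1-aligned)
15..16  g  (1B, 1-aligned)
16..24  start_time  (8B, 2-aligned)
24..28  pid  (4B, 2-aligned)
28..36  h  (8B, 2-aligned)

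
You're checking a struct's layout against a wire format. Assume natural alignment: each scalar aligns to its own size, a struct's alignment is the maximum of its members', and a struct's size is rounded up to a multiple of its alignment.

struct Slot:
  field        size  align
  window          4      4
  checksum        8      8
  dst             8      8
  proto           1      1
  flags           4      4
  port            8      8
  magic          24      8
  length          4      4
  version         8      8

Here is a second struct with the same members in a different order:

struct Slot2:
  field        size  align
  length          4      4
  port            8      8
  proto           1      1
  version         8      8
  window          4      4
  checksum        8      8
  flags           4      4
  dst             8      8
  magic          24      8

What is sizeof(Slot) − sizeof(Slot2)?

@0: window [4B, align 4] → 4
+4 pad (align 8)
@8: checksum [8B, align 8] → 16
@16: dst [8B, align 8] → 24
@24: proto [1B, align 1] → 25
+3 pad (align 4)
@28: flags [4B, align 4] → 32
@32: port [8B, align 8] → 40
@40: magic [24B, align 8] → 64
@64: length [4B, align 4] → 68
+4 pad (align 8)
@72: version [8B, align 8] → 80
size 80, align 8
— Slot2 —
@0: length [4B, align 4] → 4
+4 pad (align 8)
@8: port [8B, align 8] → 16
@16: proto [1B, align 1] → 17
+7 pad (align 8)
@24: version [8B, align 8] → 32
@32: window [4B, align 4] → 36
+4 pad (align 8)
@40: checksum [8B, align 8] → 48
@48: flags [4B, align 4] → 52
+4 pad (align 8)
@56: dst [8B, align 8] → 64
@64: magic [24B, align 8] → 88
size 88, align 8
80 − 88 = -8

-8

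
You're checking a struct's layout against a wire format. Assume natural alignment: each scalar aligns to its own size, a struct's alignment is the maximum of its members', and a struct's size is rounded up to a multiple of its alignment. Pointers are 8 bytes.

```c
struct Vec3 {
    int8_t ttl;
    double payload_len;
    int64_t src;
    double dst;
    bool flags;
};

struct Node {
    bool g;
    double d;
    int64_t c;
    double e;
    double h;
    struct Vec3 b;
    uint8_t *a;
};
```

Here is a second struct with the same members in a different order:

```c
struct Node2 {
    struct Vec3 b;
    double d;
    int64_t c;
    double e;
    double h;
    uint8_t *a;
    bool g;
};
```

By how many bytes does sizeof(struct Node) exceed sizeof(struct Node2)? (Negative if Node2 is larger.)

Vec3: 0..1  ttl  (1B, 1-aligned); 1..8  -- padding (7B); 8..16  payload_len  (8B, 8-aligned); 16..24  src  (8B, 8-aligned); 24..32  dst  (8B, 8-aligned); 32..33  flags  (1B, 1-aligned); 33..40  -- tail padding (7B); sizeof = 40, alignof = 8
0..1  g  (1B, 1-aligned)
1..8  -- padding (7B)
8..16  d  (8B, 8-aligned)
16..24  c  (8B, 8-aligned)
24..32  e  (8B, 8-aligned)
32..40  h  (8B, 8-aligned)
40..80  b  (40B, 8-aligned)
80..88  a  (8B, 8-aligned)
sizeof = 88, alignof = 8
— Node2 —
0..40  b  (40B, 8-aligned)
40..48  d  (8B, 8-aligned)
48..56  c  (8B, 8-aligned)
56..64  e  (8B, 8-aligned)
64..72  h  (8B, 8-aligned)
72..80  a  (8B, 8-aligned)
80..81  g  (1B, 1-aligned)
81..88  -- tail padding (7B)
sizeof = 88, alignof = 8
88 − 88 = 0

0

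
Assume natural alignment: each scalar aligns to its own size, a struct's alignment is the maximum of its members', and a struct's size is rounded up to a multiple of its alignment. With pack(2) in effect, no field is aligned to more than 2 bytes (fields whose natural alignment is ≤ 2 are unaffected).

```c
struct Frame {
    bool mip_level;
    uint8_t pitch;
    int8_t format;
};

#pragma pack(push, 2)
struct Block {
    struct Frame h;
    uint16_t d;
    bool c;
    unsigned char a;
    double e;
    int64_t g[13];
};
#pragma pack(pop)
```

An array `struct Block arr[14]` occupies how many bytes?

Frame: 0..1  mip_level  (1B, 1-aligned); 1..2  pitch  (1B, 1-aligned); 2..3  format  (1B, 1-aligned); sizeof = 3, alignof = 1
0..3  h  (3B, 1-aligned)
3..4  -- padding (1B)
4..6  d  (2B, 2-aligned)
6..7  c  (1B, 1-aligned)
7..8  a  (1B, 1-aligned)
8..16  e  (8B, 2-aligned)
16..120  g  (104B, 2-aligned)
sizeof = 120, alignof = 2
array of 14: 14 × 120 = 1680

1680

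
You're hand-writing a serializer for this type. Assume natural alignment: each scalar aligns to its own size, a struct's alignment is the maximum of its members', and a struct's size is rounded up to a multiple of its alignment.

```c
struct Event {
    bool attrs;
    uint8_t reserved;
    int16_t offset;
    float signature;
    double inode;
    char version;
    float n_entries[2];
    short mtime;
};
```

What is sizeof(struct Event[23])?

0..1  attrs  (1B, 1-aligned)
1..2  reserved  (1B, 1-aligned)
2..4  offset  (2B, 2-aligned)
4..8  signature  (4B, 4-aligned)
8..16  inode  (8B, 8-aligned)
16..17  version  (1B, 1-aligned)
17..20  -- padding (3B)
20..28  n_entries  (8B, 4-aligned)
28..30  mtime  (2B, 2-aligned)
30..32  -- tail padding (2B)
sizeof = 32, alignof = 8
array of 23: 23 × 32 = 736

736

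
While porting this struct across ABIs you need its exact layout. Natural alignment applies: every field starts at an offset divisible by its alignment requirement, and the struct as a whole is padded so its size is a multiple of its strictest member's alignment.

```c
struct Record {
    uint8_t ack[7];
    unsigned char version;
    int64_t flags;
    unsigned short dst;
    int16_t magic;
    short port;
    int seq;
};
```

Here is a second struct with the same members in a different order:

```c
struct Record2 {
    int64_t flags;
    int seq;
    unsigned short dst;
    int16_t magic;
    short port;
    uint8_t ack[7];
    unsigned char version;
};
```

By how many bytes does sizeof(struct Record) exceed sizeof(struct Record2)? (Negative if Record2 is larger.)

0

0..7  ack  (7B, 1-aligned)
7..8  version  (1B, 1-aligned)
8..16  flags  (8B, 8-aligned)
16..18  dst  (2B, 2-aligned)
18..20  magic  (2B, 2-aligned)
20..22  port  (2B, 2-aligned)
22..24  -- padding (2B)
24..28  seq  (4B, 4-aligned)
28..32  -- tail padding (4B)
sizeof = 32, alignof = 8
— Record2 —
0..8  flags  (8B, 8-aligned)
8..12  seq  (4B, 4-aligned)
12..14  dst  (2B, 2-aligned)
14..16  magic  (2B, 2-aligned)
16..18  port  (2B, 2-aligned)
18..25  ack  (7B, 1-aligned)
25..26  version  (1B, 1-aligned)
26..32  -- tail padding (6B)
sizeof = 32, alignof = 8
32 − 32 = 0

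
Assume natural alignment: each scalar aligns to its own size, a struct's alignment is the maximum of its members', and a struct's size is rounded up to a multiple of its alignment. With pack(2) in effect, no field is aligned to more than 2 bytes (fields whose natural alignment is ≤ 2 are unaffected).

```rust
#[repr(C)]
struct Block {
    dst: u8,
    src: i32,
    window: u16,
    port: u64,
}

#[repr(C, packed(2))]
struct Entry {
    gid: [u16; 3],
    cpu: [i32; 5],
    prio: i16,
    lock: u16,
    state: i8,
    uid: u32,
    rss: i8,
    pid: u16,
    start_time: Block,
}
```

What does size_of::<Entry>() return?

64

Block: 0..1  dst  (1B, 1-aligned); 1..4  -- padding (3B); 4..8  src  (4B, 4-aligned); 8..10  window  (2B, 2-aligned); 10..16  -- padding (6B); 16..24  port  (8B, 8-aligned); sizeof = 24, alignof = 8
0..6  gid  (6B, 2-aligned)
6..26  cpu  (20B, 2-aligned)
26..28  prio  (2B, 2-aligned)
28..30  lock  (2B, 2-aligned)
30..31  state  (1B, 1-aligned)
31..32  -- padding (1B)
32..36  uid  (4B, 2-aligned)
36..37  rss  (1B, 1-aligned)
37..38  -- padding (1B)
38..40  pid  (2B, 2-aligned)
40..64  start_time  (24B, 2-aligned)
sizeof = 64, alignof = 2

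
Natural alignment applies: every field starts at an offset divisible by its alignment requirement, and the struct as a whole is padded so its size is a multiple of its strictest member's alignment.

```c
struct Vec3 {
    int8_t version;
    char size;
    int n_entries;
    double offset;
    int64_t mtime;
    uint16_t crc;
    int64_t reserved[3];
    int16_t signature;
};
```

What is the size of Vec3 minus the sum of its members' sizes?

version at 0 (size 1, align 1) → ends 1
size at 1 (size 1, align 1) → ends 2
pad 2 to align 4 for n_entries
n_entries at 4 (size 4, align 4) → ends 8
offset at 8 (size 8, align 8) → ends 16
mtime at 16 (size 8, align 8) → ends 24
crc at 24 (size 2, align 2) → ends 26
pad 6 to align 8 for reserved
reserved at 32 (size 24, align 8) → ends 56
signature at 56 (size 2, align 2) → ends 58
tail pad 6 to reach multiple of 8
total 64 bytes, alignment 8
data bytes 50, size 64 → padding 14

14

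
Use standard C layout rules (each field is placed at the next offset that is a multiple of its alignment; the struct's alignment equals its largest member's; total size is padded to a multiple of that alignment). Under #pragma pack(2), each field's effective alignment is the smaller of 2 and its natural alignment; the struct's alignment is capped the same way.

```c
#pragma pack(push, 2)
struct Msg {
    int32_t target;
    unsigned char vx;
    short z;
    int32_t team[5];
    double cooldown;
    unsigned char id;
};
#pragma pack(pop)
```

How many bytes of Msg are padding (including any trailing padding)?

0..4  target  (4B, 2-aligned)
4..5  vx  (1B, 1-aligned)
5..6  -- padding (1B)
6..8  z  (2B, 2-aligned)
8..28  team  (20B, 2-aligned)
28..36  cooldown  (8B, 2-aligned)
36..37  id  (1B, 1-aligned)
37..38  -- tail padding (1B)
sizeof = 38, alignof = 2
data bytes 36, size 38 → padding 2

2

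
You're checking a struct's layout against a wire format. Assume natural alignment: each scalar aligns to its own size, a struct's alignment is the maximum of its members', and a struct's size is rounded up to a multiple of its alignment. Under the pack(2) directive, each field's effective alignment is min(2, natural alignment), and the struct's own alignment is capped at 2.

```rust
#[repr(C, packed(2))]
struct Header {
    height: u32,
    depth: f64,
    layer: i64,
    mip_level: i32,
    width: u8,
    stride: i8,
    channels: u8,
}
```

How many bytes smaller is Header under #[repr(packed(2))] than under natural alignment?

4

natural layout:
  0..4  height  (4B, 4-aligned)
  4..8  -- padding (4B)
  8..16  depth  (8B, 8-aligned)
  16..24  layer  (8B, 8-aligned)
  24..28  mip_level  (4B, 4-aligned)
  28..29  width  (1B, 1-aligned)
  29..30  stride  (1B, 1-aligned)
  30..31  channels  (1B, 1-aligned)
  31..32  -- tail padding (1B)
  sizeof = 32, alignof = 8
packed(2) layout:
  0..4  height  (4B, 2-aligned)
  4..12  depth  (8B, 2-aligned)
  12..20  layer  (8B, 2-aligned)
  20..24  mip_level  (4B, 2-aligned)
  24..25  width  (1B, 1-aligned)
  25..26  stride  (1B, 1-aligned)
  26..27  channels  (1B, 1-aligned)
  27..28  -- tail padding (1B)
  sizeof = 28, alignof = 2
32 − 28 = 4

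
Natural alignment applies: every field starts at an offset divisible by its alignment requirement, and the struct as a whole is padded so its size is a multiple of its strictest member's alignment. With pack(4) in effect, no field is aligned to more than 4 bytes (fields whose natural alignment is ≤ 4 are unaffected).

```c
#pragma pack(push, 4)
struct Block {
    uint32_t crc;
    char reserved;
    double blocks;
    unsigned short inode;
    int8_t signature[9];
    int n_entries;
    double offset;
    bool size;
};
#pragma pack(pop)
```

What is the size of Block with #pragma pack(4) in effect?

0..4  crc  (4B, 4-aligned)
4..5  reserved  (1B, 1-aligned)
5..8  -- padding (3B)
8..16  blocks  (8B, 4-aligned)
16..18  inode  (2B, 2-aligned)
18..27  signature  (9B, 1-aligned)
27..28  -- padding (1B)
28..32  n_entries  (4B, 4-aligned)
32..40  offset  (8B, 4-aligned)
40..41  size  (1B, 1-aligned)
41..44  -- tail padding (3B)
sizeof = 44, alignof = 4

44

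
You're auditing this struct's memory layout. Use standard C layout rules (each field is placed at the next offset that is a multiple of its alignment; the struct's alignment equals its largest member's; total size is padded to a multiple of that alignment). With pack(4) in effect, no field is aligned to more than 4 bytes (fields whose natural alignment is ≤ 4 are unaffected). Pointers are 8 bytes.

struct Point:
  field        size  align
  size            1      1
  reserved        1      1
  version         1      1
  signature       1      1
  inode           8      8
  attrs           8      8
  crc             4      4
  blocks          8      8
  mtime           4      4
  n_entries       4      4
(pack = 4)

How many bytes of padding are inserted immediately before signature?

@0: size [1B, align 1] → 1
@1: reserved [1B, align 1] → 2
@2: version [1B, align 1] → 3
@3: signature [1B, align 1] → 4

0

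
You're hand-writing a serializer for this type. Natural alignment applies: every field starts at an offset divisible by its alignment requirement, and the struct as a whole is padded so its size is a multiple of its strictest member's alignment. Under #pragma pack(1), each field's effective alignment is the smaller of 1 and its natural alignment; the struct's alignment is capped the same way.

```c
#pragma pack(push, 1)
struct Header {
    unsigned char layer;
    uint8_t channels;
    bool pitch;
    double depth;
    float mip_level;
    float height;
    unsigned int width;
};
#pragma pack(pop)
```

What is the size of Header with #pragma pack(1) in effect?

layer at 0 (size 1, align 1) → ends 1
channels at 1 (size 1, align 1) → ends 2
pitch at 2 (size 1, align 1) → ends 3
depth at 3 (size 8, align 1) → ends 11
mip_level at 11 (size 4, align 1) → ends 15
height at 15 (size 4, align 1) → ends 19
width at 19 (size 4, align 1) → ends 23
total 23 bytes, alignment 1

23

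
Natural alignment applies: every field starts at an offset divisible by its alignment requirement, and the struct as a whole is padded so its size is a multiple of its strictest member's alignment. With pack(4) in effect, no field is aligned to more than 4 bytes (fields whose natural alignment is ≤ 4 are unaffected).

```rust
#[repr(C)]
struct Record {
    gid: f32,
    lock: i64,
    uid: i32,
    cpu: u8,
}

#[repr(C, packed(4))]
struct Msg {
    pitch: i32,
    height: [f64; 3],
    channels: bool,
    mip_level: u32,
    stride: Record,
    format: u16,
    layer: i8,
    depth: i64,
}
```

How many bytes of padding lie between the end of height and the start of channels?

0

Record: gid at 0 (size 4, align 4) → ends 4; pad 4 to align 8 for lock; lock at 8 (size 8, align 8) → ends 16; uid at 16 (size 4, align 4) → ends 20; cpu at 20 (size 1, align 1) → ends 21; tail pad 3 to reach multiple of 8; total 24 bytes, alignment 8
pitch at 0 (size 4, align 4) → ends 4
height at 4 (size 24, align 4) → ends 28
channels at 28 (size 1, align 1) → ends 29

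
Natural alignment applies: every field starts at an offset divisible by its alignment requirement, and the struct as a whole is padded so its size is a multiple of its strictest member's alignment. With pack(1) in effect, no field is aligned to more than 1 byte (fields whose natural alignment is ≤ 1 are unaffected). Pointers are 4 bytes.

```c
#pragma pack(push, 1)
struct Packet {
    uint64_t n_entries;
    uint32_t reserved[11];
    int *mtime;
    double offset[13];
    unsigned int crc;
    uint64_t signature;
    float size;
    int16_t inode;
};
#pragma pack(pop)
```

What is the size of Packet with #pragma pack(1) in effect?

0..8  n_entries  (8B, 1-aligned)
8..52  reserved  (44B, 1-aligned)
52..56  mtime  (4B, 1-aligned)
56..160  offset  (104B, 1-aligned)
160..164  crc  (4B, 1-aligned)
164..172  signature  (8B, 1-aligned)
172..176  size  (4B, 1-aligned)
176..178  inode  (2B, 1-aligned)
sizeof = 178, alignof = 1

178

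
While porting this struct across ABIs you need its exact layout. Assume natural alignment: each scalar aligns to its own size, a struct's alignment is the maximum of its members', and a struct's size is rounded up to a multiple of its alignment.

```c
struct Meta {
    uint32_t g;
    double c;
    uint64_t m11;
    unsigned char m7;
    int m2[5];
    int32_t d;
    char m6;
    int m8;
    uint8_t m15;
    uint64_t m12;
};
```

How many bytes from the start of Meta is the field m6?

0..4  g  (4B, 4-aligned)
4..8  -- padding (4B)
8..16  c  (8B, 8-aligned)
16..24  m11  (8B, 8-aligned)
24..25  m7  (1B, 1-aligned)
25..28  -- padding (3B)
28..48  m2  (20B, 4-aligned)
48..52  d  (4B, 4-aligned)
52..53  m6  (1B, 1-aligned)

52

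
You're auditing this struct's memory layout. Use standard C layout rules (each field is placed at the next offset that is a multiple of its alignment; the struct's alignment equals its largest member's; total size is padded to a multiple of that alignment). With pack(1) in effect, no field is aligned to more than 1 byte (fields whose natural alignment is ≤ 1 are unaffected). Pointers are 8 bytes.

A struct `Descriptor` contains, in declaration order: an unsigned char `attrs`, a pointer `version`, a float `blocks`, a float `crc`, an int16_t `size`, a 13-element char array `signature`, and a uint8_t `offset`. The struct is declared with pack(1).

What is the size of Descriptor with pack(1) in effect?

@0: attrs [1B, align 1] → 1
@1: version [8B, align 1] → 9
@9: blocks [4B, align 1] → 13
@13: crc [4B, align 1] → 17
@17: size [2B, align 1] → 19
@19: signature [13B, align 1] → 32
@32: offset [1B, align 1] → 33
size 33, align 1

33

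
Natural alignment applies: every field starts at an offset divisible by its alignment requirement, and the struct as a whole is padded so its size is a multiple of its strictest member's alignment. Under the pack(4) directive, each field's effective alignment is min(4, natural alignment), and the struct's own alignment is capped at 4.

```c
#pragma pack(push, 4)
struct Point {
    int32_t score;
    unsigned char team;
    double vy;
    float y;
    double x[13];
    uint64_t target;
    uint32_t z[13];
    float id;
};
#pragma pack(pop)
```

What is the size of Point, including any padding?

188 bytes

score at 0 (size 4, align 4) → ends 4
team at 4 (size 1, align 1) → ends 5
pad 3 to align 4 for vy
vy at 8 (size 8, align 4) → ends 16
y at 16 (size 4, align 4) → ends 20
x at 20 (size 104, align 4) → ends 124
target at 124 (size 8, align 4) → ends 132
z at 132 (size 52, align 4) → ends 184
id at 184 (size 4, align 4) → ends 188
total 188 bytes, alignment 4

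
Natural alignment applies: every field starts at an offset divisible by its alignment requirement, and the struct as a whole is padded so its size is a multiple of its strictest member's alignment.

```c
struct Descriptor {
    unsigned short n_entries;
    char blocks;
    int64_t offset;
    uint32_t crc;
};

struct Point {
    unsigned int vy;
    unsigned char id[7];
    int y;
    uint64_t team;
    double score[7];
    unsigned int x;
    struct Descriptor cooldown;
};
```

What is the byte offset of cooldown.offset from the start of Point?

96

Descriptor: n_entries at 0 (size 2, align 2) → ends 2; blocks at 2 (size 1, align 1) → ends 3; pad 5 to align 8 for offset; offset at 8 (size 8, align 8) → ends 16; crc at 16 (size 4, align 4) → ends 20; tail pad 4 to reach multiple of 8; total 24 bytes, alignment 8
vy at 0 (size 4, align 4) → ends 4
id at 4 (size 7, align 1) → ends 11
pad 1 to align 4 for y
y at 12 (size 4, align 4) → ends 16
team at 16 (size 8, align 8) → ends 24
score at 24 (size 56, align 8) → ends 80
x at 80 (size 4, align 4) → ends 84
pad 4 to align 8 for cooldown
cooldown at 88 (size 24, align 8) → ends 112
within Descriptor: offset at 8
88 + 8 = 96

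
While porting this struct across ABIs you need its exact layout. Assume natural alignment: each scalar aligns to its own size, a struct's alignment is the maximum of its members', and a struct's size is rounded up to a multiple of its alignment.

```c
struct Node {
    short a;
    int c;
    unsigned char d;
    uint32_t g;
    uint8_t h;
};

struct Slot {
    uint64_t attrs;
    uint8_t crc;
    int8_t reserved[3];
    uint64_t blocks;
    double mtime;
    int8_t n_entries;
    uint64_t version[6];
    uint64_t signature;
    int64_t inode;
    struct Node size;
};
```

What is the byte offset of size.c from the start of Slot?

Node: a at 0 (size 2, align 2) → ends 2; pad 2 to align 4 for c; c at 4 (size 4, align 4) → ends 8; d at 8 (size 1, align 1) → ends 9; pad 3 to align 4 for g; g at 12 (size 4, align 4) → ends 16; h at 16 (size 1, align 1) → ends 17; tail pad 3 to reach multiple of 4; total 20 bytes, alignment 4
attrs at 0 (size 8, align 8) → ends 8
crc at 8 (size 1, align 1) → ends 9
reserved at 9 (size 3, align 1) → ends 12
pad 4 to align 8 for blocks
blocks at 16 (size 8, align 8) → ends 24
mtime at 24 (size 8, align 8) → ends 32
n_entries at 32 (size 1, align 1) → ends 33
pad 7 to align 8 for version
version at 40 (size 48, align 8) → ends 88
signature at 88 (size 8, align 8) → ends 96
inode at 96 (size 8, align 8) → ends 104
size at 104 (size 20, align 4) → ends 124
within Node: c at 4
104 + 4 = 108

108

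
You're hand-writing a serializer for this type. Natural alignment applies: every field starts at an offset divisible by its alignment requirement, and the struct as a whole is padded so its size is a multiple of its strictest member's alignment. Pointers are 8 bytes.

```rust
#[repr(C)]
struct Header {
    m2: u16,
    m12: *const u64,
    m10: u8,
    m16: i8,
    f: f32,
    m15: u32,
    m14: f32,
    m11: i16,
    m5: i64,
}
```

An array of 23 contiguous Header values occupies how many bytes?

1104

m2 at 0 (size 2, align 2) → ends 2
pad 6 to align 8 for m12
m12 at 8 (size 8, align 8) → ends 16
m10 at 16 (size 1, align 1) → ends 17
m16 at 17 (size 1, align 1) → ends 18
pad 2 to align 4 for f
f at 20 (size 4, align 4) → ends 24
m15 at 24 (size 4, align 4) → ends 28
m14 at 28 (size 4, align 4) → ends 32
m11 at 32 (size 2, align 2) → ends 34
pad 6 to align 8 for m5
m5 at 40 (size 8, align 8) → ends 48
total 48 bytes, alignment 8
array of 23: 23 × 48 = 1104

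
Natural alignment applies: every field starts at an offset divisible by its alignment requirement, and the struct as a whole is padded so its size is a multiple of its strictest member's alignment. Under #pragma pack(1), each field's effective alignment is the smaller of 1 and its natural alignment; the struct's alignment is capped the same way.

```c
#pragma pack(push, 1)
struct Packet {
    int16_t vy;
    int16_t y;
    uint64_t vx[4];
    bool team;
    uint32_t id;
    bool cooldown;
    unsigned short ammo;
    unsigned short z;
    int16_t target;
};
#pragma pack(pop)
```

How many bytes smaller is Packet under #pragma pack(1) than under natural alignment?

8

natural layout:
  vy at 0 (size 2, align 2) → ends 2
  y at 2 (size 2, align 2) → ends 4
  pad 4 to align 8 for vx
  vx at 8 (size 32, align 8) → ends 40
  team at 40 (size 1, align 1) → ends 41
  pad 3 to align 4 for id
  id at 44 (size 4, align 4) → ends 48
  cooldown at 48 (size 1, align 1) → ends 49
  pad 1 to align 2 for ammo
  ammo at 50 (size 2, align 2) → ends 52
  z at 52 (size 2, align 2) → ends 54
  target at 54 (size 2, align 2) → ends 56
  total 56 bytes, alignment 8
packed(1) layout:
  vy at 0 (size 2, align 1) → ends 2
  y at 2 (size 2, align 1) → ends 4
  vx at 4 (size 32, align 1) → ends 36
  team at 36 (size 1, align 1) → ends 37
  id at 37 (size 4, align 1) → ends 41
  cooldown at 41 (size 1, align 1) → ends 42
  ammo at 42 (size 2, align 1) → ends 44
  z at 44 (size 2, align 1) → ends 46
  target at 46 (size 2, align 1) → ends 48
  total 48 bytes, alignment 1
56 − 48 = 8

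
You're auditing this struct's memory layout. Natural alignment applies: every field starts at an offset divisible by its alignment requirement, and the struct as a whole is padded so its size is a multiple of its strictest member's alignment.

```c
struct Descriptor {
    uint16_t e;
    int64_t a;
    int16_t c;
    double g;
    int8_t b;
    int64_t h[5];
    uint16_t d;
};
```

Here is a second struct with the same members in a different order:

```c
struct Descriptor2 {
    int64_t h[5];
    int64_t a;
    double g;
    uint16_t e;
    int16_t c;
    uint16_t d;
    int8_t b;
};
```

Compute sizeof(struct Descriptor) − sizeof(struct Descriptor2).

24

@0: e [2B, align 2] → 2
+6 pad (align 8)
@8: a [8B, align 8] → 16
@16: c [2B, align 2] → 18
+6 pad (align 8)
@24: g [8B, align 8] → 32
@32: b [1B, align 1] → 33
+7 pad (align 8)
@40: h [40B, align 8] → 80
@80: d [2B, align 2] → 82
+6 tail pad (align 8)
size 88, align 8
— Descriptor2 —
@0: h [40B, align 8] → 40
@40: a [8B, align 8] → 48
@48: g [8B, align 8] → 56
@56: e [2B, align 2] → 58
@58: c [2B, align 2] → 60
@60: d [2B, align 2] → 62
@62: b [1B, align 1] → 63
+1 tail pad (align 8)
size 64, align 8
88 − 64 = 24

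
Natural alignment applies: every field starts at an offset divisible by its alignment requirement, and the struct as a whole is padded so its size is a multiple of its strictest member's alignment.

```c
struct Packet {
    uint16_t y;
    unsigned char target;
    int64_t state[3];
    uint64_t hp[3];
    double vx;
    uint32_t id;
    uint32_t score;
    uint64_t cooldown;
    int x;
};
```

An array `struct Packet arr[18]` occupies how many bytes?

1584

0..2  y  (2B, 2-aligned)
2..3  target  (1B, 1-aligned)
3..8  -- padding (5B)
8..32  state  (24B, 8-aligned)
32..56  hp  (24B, 8-aligned)
56..64  vx  (8B, 8-aligned)
64..68  id  (4B, 4-aligned)
68..72  score  (4B, 4-aligned)
72..80  cooldown  (8B, 8-aligned)
80..84  x  (4B, 4-aligned)
84..88  -- tail padding (4B)
sizeof = 88, alignof = 8
array of 18: 18 × 88 = 1584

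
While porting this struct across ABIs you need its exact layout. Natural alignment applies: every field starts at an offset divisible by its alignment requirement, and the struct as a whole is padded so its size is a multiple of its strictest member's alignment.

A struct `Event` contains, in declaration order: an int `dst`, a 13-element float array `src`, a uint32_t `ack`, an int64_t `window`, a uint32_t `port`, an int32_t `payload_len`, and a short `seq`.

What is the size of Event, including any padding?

@0: dst [4B, align 4] → 4
@4: src [52B, align 4] → 56
@56: ack [4B, align 4] → 60
+4 pad (align 8)
@64: window [8B, align 8] → 72
@72: port [4B, align 4] → 76
@76: payload_len [4B, align 4] → 80
@80: seq [2B, align 2] → 82
+6 tail pad (align 8)
size 88, align 8

88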